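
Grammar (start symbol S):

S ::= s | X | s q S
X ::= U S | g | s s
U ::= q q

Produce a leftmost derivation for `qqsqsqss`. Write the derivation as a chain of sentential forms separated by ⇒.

S ⇒ X   [S ::= X]
X ⇒ US   [X ::= U S]
US ⇒ qqS   [U ::= q q]
qqS ⇒ qqsqS   [S ::= s q S]
qqsqS ⇒ qqsqsqS   [S ::= s q S]
qqsqsqS ⇒ qqsqsqX   [S ::= X]
qqsqsqX ⇒ qqsqsqss   [X ::= s s]

S⇒X⇒US⇒qqS⇒qqsqS⇒qqsqsqS⇒qqsqsqX⇒qqsqsqss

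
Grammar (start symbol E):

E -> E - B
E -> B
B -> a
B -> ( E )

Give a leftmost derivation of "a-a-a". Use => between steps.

E => E-B   [E -> E - B]
E-B => E-B-B   [E -> E - B]
E-B-B => B-B-B   [E -> B]
B-B-B => a-B-B   [B -> a]
a-B-B => a-a-B   [B -> a]
a-a-B => a-a-a   [B -> a]

E => E-B => E-B-B => B-B-B => a-B-B => a-a-B => a-a-a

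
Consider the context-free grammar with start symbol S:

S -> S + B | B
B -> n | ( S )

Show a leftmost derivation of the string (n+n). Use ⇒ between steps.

S ⇒ B   [S -> B]
B ⇒ (S)   [B -> ( S )]
(S) ⇒ (S+B)   [S -> S + B]
(S+B) ⇒ (B+B)   [S -> B]
(B+B) ⇒ (n+B)   [B -> n]
(n+B) ⇒ (n+n)   [B -> n]

S⇒B⇒(S)⇒(S+B)⇒(B+B)⇒(n+B)⇒(n+n)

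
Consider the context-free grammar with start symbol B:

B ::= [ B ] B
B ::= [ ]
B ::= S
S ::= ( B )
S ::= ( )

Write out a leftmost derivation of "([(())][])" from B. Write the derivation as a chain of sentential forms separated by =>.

B=>S=>(B)=>([B]B)=>([S]B)=>([(B)]B)=>([(S)]B)=>([(())]B)=>([(())][])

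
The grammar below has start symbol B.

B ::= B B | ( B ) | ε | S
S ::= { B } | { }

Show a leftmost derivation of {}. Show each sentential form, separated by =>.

B => BB => BBB => SBB => {}BB => {}B => {}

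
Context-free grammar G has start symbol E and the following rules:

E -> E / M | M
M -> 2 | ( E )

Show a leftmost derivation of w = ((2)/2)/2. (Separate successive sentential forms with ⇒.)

E ⇒ E/M ⇒ M/M ⇒ (E)/M ⇒ (E/M)/M ⇒ (M/M)/M ⇒ ((E)/M)/M ⇒ ((M)/M)/M ⇒ ((2)/M)/M ⇒ ((2)/2)/M ⇒ ((2)/2)/2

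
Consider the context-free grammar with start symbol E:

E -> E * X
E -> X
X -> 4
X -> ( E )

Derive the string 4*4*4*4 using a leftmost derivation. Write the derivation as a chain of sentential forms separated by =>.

E=>E*X=>E*X*X=>E*X*X*X=>X*X*X*X=>4*X*X*X=>4*4*X*X=>4*4*4*X=>4*4*4*4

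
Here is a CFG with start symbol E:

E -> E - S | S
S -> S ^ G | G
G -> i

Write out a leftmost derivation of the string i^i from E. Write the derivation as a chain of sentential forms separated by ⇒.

E⇒S⇒S^G⇒G^G⇒i^G⇒i^i

E ⇒ S   [E -> S]
S ⇒ S^G   [S -> S ^ G]
S^G ⇒ G^G   [S -> G]
G^G ⇒ i^G   [G -> i]
i^G ⇒ i^i   [G -> i]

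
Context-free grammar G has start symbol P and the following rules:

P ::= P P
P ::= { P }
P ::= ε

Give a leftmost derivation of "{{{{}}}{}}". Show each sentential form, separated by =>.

P => {P}   [P ::= { P }]
{P} => {PP}   [P ::= P P]
{PP} => {{P}P}   [P ::= { P }]
{{P}P} => {{{P}}P}   [P ::= { P }]
{{{P}}P} => {{{{P}}}P}   [P ::= { P }]
{{{{P}}}P} => {{{{}}}P}   [P ::= ε]
{{{{}}}P} => {{{{}}}{P}}   [P ::= { P }]
{{{{}}}{P}} => {{{{}}}{}}   [P ::= ε]

P => {P} => {PP} => {{P}P} => {{{P}}P} => {{{{P}}}P} => {{{{}}}P} => {{{{}}}{P}} => {{{{}}}{}}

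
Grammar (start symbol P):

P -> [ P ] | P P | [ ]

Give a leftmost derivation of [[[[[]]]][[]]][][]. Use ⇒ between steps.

P ⇒ PP   [P -> P P]
PP ⇒ PPP   [P -> P P]
PPP ⇒ [P]PP   [P -> [ P ]]
[P]PP ⇒ [PP]PP   [P -> P P]
[PP]PP ⇒ [[P]P]PP   [P -> [ P ]]
[[P]P]PP ⇒ [[[P]]P]PP   [P -> [ P ]]
[[[P]]P]PP ⇒ [[[[P]]]P]PP   [P -> [ P ]]
[[[[P]]]P]PP ⇒ [[[[[]]]]P]PP   [P -> [ ]]
[[[[[]]]]P]PP ⇒ [[[[[]]]][P]]PP   [P -> [ P ]]
[[[[[]]]][P]]PP ⇒ [[[[[]]]][[]]]PP   [P -> [ ]]
[[[[[]]]][[]]]PP ⇒ [[[[[]]]][[]]][]P   [P -> [ ]]
[[[[[]]]][[]]][]P ⇒ [[[[[]]]][[]]][][]   [P -> [ ]]

P ⇒ PP ⇒ PPP ⇒ [P]PP ⇒ [PP]PP ⇒ [[P]P]PP ⇒ [[[P]]P]PP ⇒ [[[[P]]]P]PP ⇒ [[[[[]]]]P]PP ⇒ [[[[[]]]][P]]PP ⇒ [[[[[]]]][[]]]PP ⇒ [[[[[]]]][[]]][]P ⇒ [[[[[]]]][[]]][][]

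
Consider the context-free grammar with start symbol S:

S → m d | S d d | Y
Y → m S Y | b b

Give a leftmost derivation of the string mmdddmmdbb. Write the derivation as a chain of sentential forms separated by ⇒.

S⇒Y⇒mSY⇒mSddY⇒mmdddY⇒mmdddmSY⇒mmdddmmdY⇒mmdddmmdbb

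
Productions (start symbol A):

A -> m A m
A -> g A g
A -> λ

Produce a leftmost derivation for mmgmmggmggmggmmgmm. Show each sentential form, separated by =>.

A=>mAm=>mmAmm=>mmgAgmm=>mmgmAmgmm=>mmgmmAmmgmm=>mmgmmgAgmmgmm=>mmgmmggAggmmgmm=>mmgmmggmAmggmmgmm=>mmgmmggmgAgmggmmgmm=>mmgmmggmggmggmmgmm

A => mAm   [A -> m A m]
mAm => mmAmm   [A -> m A m]
mmAmm => mmgAgmm   [A -> g A g]
mmgAgmm => mmgmAmgmm   [A -> m A m]
mmgmAmgmm => mmgmmAmmgmm   [A -> m A m]
mmgmmAmmgmm => mmgmmgAgmmgmm   [A -> g A g]
mmgmmgAgmmgmm => mmgmmggAggmmgmm   [A -> g A g]
mmgmmggAggmmgmm => mmgmmggmAmggmmgmm   [A -> m A m]
mmgmmggmAmggmmgmm => mmgmmggmgAgmggmmgmm   [A -> g A g]
mmgmmggmgAgmggmmgmm => mmgmmggmggmggmmgmm   [A -> λ]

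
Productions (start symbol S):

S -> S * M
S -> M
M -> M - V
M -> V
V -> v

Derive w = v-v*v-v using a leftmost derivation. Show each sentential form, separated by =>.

S => S*M => M*M => M-V*M => V-V*M => v-V*M => v-v*M => v-v*M-V => v-v*V-V => v-v*v-V => v-v*v-v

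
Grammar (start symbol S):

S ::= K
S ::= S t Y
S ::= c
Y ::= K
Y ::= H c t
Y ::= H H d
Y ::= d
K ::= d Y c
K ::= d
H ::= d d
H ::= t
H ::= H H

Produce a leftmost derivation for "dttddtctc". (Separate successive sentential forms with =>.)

S => K   [S ::= K]
K => dYc   [K ::= d Y c]
dYc => dHctc   [Y ::= H c t]
dHctc => dHHctc   [H ::= H H]
dHHctc => dtHctc   [H ::= t]
dtHctc => dtHHctc   [H ::= H H]
dtHHctc => dtHHHctc   [H ::= H H]
dtHHHctc => dttHHctc   [H ::= t]
dttHHctc => dttddHctc   [H ::= d d]
dttddHctc => dttddtctc   [H ::= t]

S => K => dYc => dHctc => dHHctc => dtHctc => dtHHctc => dtHHHctc => dttHHctc => dttddHctc => dttddtctc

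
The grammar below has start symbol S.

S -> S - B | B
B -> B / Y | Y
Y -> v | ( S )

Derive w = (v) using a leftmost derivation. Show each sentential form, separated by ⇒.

S ⇒ B ⇒ Y ⇒ (S) ⇒ (B) ⇒ (Y) ⇒ (v)

S ⇒ B   [S -> B]
B ⇒ Y   [B -> Y]
Y ⇒ (S)   [Y -> ( S )]
(S) ⇒ (B)   [S -> B]
(B) ⇒ (Y)   [B -> Y]
(Y) ⇒ (v)   [Y -> v]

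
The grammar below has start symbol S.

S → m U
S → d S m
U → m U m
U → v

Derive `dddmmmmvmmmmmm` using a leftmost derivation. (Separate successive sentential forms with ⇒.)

S ⇒ dSm ⇒ ddSmm ⇒ dddSmmm ⇒ dddmUmmm ⇒ dddmmUmmmm ⇒ dddmmmUmmmmm ⇒ dddmmmmUmmmmmm ⇒ dddmmmmvmmmmmm

S ⇒ dSm   [S → d S m]
dSm ⇒ ddSmm   [S → d S m]
ddSmm ⇒ dddSmmm   [S → d S m]
dddSmmm ⇒ dddmUmmm   [S → m U]
dddmUmmm ⇒ dddmmUmmmm   [U → m U m]
dddmmUmmmm ⇒ dddmmmUmmmmm   [U → m U m]
dddmmmUmmmmm ⇒ dddmmmmUmmmmmm   [U → m U m]
dddmmmmUmmmmmm ⇒ dddmmmmvmmmmmm   [U → v]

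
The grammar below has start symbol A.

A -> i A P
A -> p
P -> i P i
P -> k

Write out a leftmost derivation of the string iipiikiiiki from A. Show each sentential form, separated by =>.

A => iAP => iiAPP => iipPP => iipiPiP => iipiiPiiP => iipiikiiP => iipiikiiiPi => iipiikiiiki

A => iAP   [A -> i A P]
iAP => iiAPP   [A -> i A P]
iiAPP => iipPP   [A -> p]
iipPP => iipiPiP   [P -> i P i]
iipiPiP => iipiiPiiP   [P -> i P i]
iipiiPiiP => iipiikiiP   [P -> k]
iipiikiiP => iipiikiiiPi   [P -> i P i]
iipiikiiiPi => iipiikiiiki   [P -> k]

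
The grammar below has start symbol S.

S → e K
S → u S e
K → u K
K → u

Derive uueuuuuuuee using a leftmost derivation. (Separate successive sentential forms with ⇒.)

S ⇒ uSe   [S → u S e]
uSe ⇒ uuSee   [S → u S e]
uuSee ⇒ uueKee   [S → e K]
uueKee ⇒ uueuKee   [K → u K]
uueuKee ⇒ uueuuKee   [K → u K]
uueuuKee ⇒ uueuuuKee   [K → u K]
uueuuuKee ⇒ uueuuuuKee   [K → u K]
uueuuuuKee ⇒ uueuuuuuKee   [K → u K]
uueuuuuuKee ⇒ uueuuuuuuee   [K → u]

S ⇒ uSe ⇒ uuSee ⇒ uueKee ⇒ uueuKee ⇒ uueuuKee ⇒ uueuuuKee ⇒ uueuuuuKee ⇒ uueuuuuuKee ⇒ uueuuuuuuee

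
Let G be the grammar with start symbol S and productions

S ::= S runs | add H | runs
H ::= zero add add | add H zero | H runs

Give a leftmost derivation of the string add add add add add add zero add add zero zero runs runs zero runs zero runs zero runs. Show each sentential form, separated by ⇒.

S ⇒ add H ⇒ add H runs ⇒ add add H zero runs ⇒ add add H runs zero runs ⇒ add add add H zero runs zero runs ⇒ add add add H runs zero runs zero runs ⇒ add add add add H zero runs zero runs zero runs ⇒ add add add add H runs zero runs zero runs zero runs ⇒ add add add add H runs runs zero runs zero runs zero runs ⇒ add add add add add H zero runs runs zero runs zero runs zero runs ⇒ add add add add add add H zero zero runs runs zero runs zero runs zero runs ⇒ add add add add add add zero add add zero zero runs runs zero runs zero runs zero runs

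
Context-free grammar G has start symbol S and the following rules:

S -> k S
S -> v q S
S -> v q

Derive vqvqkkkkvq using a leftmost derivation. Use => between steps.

S => vqS => vqvqS => vqvqkS => vqvqkkS => vqvqkkkS => vqvqkkkkS => vqvqkkkkvq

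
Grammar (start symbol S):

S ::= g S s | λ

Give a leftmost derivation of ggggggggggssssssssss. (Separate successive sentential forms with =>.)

S => gSs => ggSss => gggSsss => ggggSssss => gggggSsssss => ggggggSssssss => gggggggSsssssss => ggggggggSssssssss => gggggggggSsssssssss => ggggggggggSssssssssss => ggggggggggssssssssss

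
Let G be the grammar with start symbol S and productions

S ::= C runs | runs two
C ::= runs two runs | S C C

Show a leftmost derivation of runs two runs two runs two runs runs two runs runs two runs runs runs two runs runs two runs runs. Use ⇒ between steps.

S ⇒ C runs ⇒ S C C runs ⇒ C runs C C runs ⇒ S C C runs C C runs ⇒ runs two C C runs C C runs ⇒ runs two S C C C runs C C runs ⇒ runs two runs two C C C runs C C runs ⇒ runs two runs two runs two runs C C runs C C runs ⇒ runs two runs two runs two runs runs two runs C runs C C runs ⇒ runs two runs two runs two runs runs two runs runs two runs runs C C runs ⇒ runs two runs two runs two runs runs two runs runs two runs runs runs two runs C runs ⇒ runs two runs two runs two runs runs two runs runs two runs runs runs two runs runs two runs runs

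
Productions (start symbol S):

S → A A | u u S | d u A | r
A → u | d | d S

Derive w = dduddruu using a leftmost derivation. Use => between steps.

S => AA   [S → A A]
AA => dSA   [A → d S]
dSA => dduAA   [S → d u A]
dduAA => ddudSA   [A → d S]
ddudSA => ddudAAA   [S → A A]
ddudAAA => dduddSAA   [A → d S]
dduddSAA => dduddrAA   [S → r]
dduddrAA => dduddruA   [A → u]
dduddruA => dduddruu   [A → u]

S => AA => dSA => dduAA => ddudSA => ddudAAA => dduddSAA => dduddrAA => dduddruA => dduddruu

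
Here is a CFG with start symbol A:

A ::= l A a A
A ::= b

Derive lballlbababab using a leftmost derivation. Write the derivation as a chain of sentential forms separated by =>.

A => lAaA   [A ::= l A a A]
lAaA => lbaA   [A ::= b]
lbaA => lbalAaA   [A ::= l A a A]
lbalAaA => lballAaAaA   [A ::= l A a A]
lballAaAaA => lballlAaAaAaA   [A ::= l A a A]
lballlAaAaAaA => lballlbaAaAaA   [A ::= b]
lballlbaAaAaA => lballlbabaAaA   [A ::= b]
lballlbabaAaA => lballlbababaA   [A ::= b]
lballlbababaA => lballlbababab   [A ::= b]

A=>lAaA=>lbaA=>lbalAaA=>lballAaAaA=>lballlAaAaAaA=>lballlbaAaAaA=>lballlbabaAaA=>lballlbababaA=>lballlbababab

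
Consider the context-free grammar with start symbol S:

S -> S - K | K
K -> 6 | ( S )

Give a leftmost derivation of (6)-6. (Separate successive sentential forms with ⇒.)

S ⇒ S-K   [S -> S - K]
S-K ⇒ K-K   [S -> K]
K-K ⇒ (S)-K   [K -> ( S )]
(S)-K ⇒ (K)-K   [S -> K]
(K)-K ⇒ (6)-K   [K -> 6]
(6)-K ⇒ (6)-6   [K -> 6]

S ⇒ S-K ⇒ K-K ⇒ (S)-K ⇒ (K)-K ⇒ (6)-K ⇒ (6)-6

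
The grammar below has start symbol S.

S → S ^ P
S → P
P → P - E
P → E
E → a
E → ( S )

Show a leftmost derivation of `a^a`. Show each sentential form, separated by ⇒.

S ⇒ S^P   [S → S ^ P]
S^P ⇒ P^P   [S → P]
P^P ⇒ E^P   [P → E]
E^P ⇒ a^P   [E → a]
a^P ⇒ a^E   [P → E]
a^E ⇒ a^a   [E → a]

S ⇒ S^P ⇒ P^P ⇒ E^P ⇒ a^P ⇒ a^E ⇒ a^a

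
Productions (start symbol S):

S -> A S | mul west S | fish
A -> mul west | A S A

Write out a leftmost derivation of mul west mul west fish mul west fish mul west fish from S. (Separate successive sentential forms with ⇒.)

S ⇒ A S   [S -> A S]
A S ⇒ A S A S   [A -> A S A]
A S A S ⇒ A S A S A S   [A -> A S A]
A S A S A S ⇒ mul west S A S A S   [A -> mul west]
mul west S A S A S ⇒ mul west mul west S A S A S   [S -> mul west S]
mul west mul west S A S A S ⇒ mul west mul west fish A S A S   [S -> fish]
mul west mul west fish A S A S ⇒ mul west mul west fish mul west S A S   [A -> mul west]
mul west mul west fish mul west S A S ⇒ mul west mul west fish mul west fish A S   [S -> fish]
mul west mul west fish mul west fish A S ⇒ mul west mul west fish mul west fish mul west S   [A -> mul west]
mul west mul west fish mul west fish mul west S ⇒ mul west mul west fish mul west fish mul west fish   [S -> fish]

S ⇒ A S ⇒ A S A S ⇒ A S A S A S ⇒ mul west S A S A S ⇒ mul west mul west S A S A S ⇒ mul west mul west fish A S A S ⇒ mul west mul west fish mul west S A S ⇒ mul west mul west fish mul west fish A S ⇒ mul west mul west fish mul west fish mul west S ⇒ mul west mul west fish mul west fish mul west fish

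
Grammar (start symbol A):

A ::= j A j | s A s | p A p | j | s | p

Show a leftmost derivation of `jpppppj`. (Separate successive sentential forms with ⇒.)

A ⇒ jAj ⇒ jpApj ⇒ jppAppj ⇒ jpppppj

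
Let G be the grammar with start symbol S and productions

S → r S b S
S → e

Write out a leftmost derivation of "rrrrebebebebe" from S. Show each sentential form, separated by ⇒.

S ⇒ rSbS ⇒ rrSbSbS ⇒ rrrSbSbSbS ⇒ rrrrSbSbSbSbS ⇒ rrrrebSbSbSbS ⇒ rrrrebebSbSbS ⇒ rrrrebebebSbS ⇒ rrrrebebebebS ⇒ rrrrebebebebe

S ⇒ rSbS   [S → r S b S]
rSbS ⇒ rrSbSbS   [S → r S b S]
rrSbSbS ⇒ rrrSbSbSbS   [S → r S b S]
rrrSbSbSbS ⇒ rrrrSbSbSbSbS   [S → r S b S]
rrrrSbSbSbSbS ⇒ rrrrebSbSbSbS   [S → e]
rrrrebSbSbSbS ⇒ rrrrebebSbSbS   [S → e]
rrrrebebSbSbS ⇒ rrrrebebebSbS   [S → e]
rrrrebebebSbS ⇒ rrrrebebebebS   [S → e]
rrrrebebebebS ⇒ rrrrebebebebe   [S → e]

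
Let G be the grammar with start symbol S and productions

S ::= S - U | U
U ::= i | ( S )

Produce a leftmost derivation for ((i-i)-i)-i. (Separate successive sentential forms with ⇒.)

S ⇒ S-U ⇒ U-U ⇒ (S)-U ⇒ (S-U)-U ⇒ (U-U)-U ⇒ ((S)-U)-U ⇒ ((S-U)-U)-U ⇒ ((U-U)-U)-U ⇒ ((i-U)-U)-U ⇒ ((i-i)-U)-U ⇒ ((i-i)-i)-U ⇒ ((i-i)-i)-i

S ⇒ S-U   [S ::= S - U]
S-U ⇒ U-U   [S ::= U]
U-U ⇒ (S)-U   [U ::= ( S )]
(S)-U ⇒ (S-U)-U   [S ::= S - U]
(S-U)-U ⇒ (U-U)-U   [S ::= U]
(U-U)-U ⇒ ((S)-U)-U   [U ::= ( S )]
((S)-U)-U ⇒ ((S-U)-U)-U   [S ::= S - U]
((S-U)-U)-U ⇒ ((U-U)-U)-U   [S ::= U]
((U-U)-U)-U ⇒ ((i-U)-U)-U   [U ::= i]
((i-U)-U)-U ⇒ ((i-i)-U)-U   [U ::= i]
((i-i)-U)-U ⇒ ((i-i)-i)-U   [U ::= i]
((i-i)-i)-U ⇒ ((i-i)-i)-i   [U ::= i]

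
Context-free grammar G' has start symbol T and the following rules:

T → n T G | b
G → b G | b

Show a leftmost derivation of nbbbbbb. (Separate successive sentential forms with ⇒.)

T ⇒ nTG   [T → n T G]
nTG ⇒ nbG   [T → b]
nbG ⇒ nbbG   [G → b G]
nbbG ⇒ nbbbG   [G → b G]
nbbbG ⇒ nbbbbG   [G → b G]
nbbbbG ⇒ nbbbbbG   [G → b G]
nbbbbbG ⇒ nbbbbbb   [G → b]

T ⇒ nTG ⇒ nbG ⇒ nbbG ⇒ nbbbG ⇒ nbbbbG ⇒ nbbbbbG ⇒ nbbbbbb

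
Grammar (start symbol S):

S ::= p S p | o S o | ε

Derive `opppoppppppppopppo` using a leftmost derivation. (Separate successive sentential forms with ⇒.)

S ⇒ oSo ⇒ opSpo ⇒ oppSppo ⇒ opppSpppo ⇒ opppoSopppo ⇒ opppopSpopppo ⇒ opppoppSppopppo ⇒ opppopppSpppopppo ⇒ opppoppppSppppopppo ⇒ opppoppppppppopppo

S ⇒ oSo   [S ::= o S o]
oSo ⇒ opSpo   [S ::= p S p]
opSpo ⇒ oppSppo   [S ::= p S p]
oppSppo ⇒ opppSpppo   [S ::= p S p]
opppSpppo ⇒ opppoSopppo   [S ::= o S o]
opppoSopppo ⇒ opppopSpopppo   [S ::= p S p]
opppopSpopppo ⇒ opppoppSppopppo   [S ::= p S p]
opppoppSppopppo ⇒ opppopppSpppopppo   [S ::= p S p]
opppopppSpppopppo ⇒ opppoppppSppppopppo   [S ::= p S p]
opppoppppSppppopppo ⇒ opppoppppppppopppo   [S ::= ε]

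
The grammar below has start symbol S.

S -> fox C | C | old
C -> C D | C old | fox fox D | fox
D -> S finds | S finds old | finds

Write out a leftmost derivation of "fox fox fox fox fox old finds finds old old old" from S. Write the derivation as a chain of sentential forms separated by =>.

S => C   [S -> C]
C => C old   [C -> C old]
C old => C old old   [C -> C old]
C old old => fox fox D old old   [C -> fox fox D]
fox fox D old old => fox fox S finds old old old   [D -> S finds old]
fox fox S finds old old old => fox fox fox C finds old old old   [S -> fox C]
fox fox fox C finds old old old => fox fox fox fox fox D finds old old old   [C -> fox fox D]
fox fox fox fox fox D finds old old old => fox fox fox fox fox S finds finds old old old   [D -> S finds]
fox fox fox fox fox S finds finds old old old => fox fox fox fox fox old finds finds old old old   [S -> old]

S => C => C old => C old old => fox fox D old old => fox fox S finds old old old => fox fox fox C finds old old old => fox fox fox fox fox D finds old old old => fox fox fox fox fox S finds finds old old old => fox fox fox fox fox old finds finds old old old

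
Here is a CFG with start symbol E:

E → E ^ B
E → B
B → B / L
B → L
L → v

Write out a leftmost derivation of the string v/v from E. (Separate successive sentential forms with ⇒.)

E ⇒ B   [E → B]
B ⇒ B/L   [B → B / L]
B/L ⇒ L/L   [B → L]
L/L ⇒ v/L   [L → v]
v/L ⇒ v/v   [L → v]

E ⇒ B ⇒ B/L ⇒ L/L ⇒ v/L ⇒ v/v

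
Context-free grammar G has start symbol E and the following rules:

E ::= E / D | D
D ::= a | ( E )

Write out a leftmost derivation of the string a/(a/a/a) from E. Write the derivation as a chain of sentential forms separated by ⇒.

E⇒E/D⇒D/D⇒a/D⇒a/(E)⇒a/(E/D)⇒a/(E/D/D)⇒a/(D/D/D)⇒a/(a/D/D)⇒a/(a/a/D)⇒a/(a/a/a)

E ⇒ E/D   [E ::= E / D]
E/D ⇒ D/D   [E ::= D]
D/D ⇒ a/D   [D ::= a]
a/D ⇒ a/(E)   [D ::= ( E )]
a/(E) ⇒ a/(E/D)   [E ::= E / D]
a/(E/D) ⇒ a/(E/D/D)   [E ::= E / D]
a/(E/D/D) ⇒ a/(D/D/D)   [E ::= D]
a/(D/D/D) ⇒ a/(a/D/D)   [D ::= a]
a/(a/D/D) ⇒ a/(a/a/D)   [D ::= a]
a/(a/a/D) ⇒ a/(a/a/a)   [D ::= a]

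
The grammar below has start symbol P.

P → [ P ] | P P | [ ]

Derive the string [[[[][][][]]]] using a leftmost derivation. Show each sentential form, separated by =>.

P => [P] => [[P]] => [[[P]]] => [[[PP]]] => [[[PPP]]] => [[[PPPP]]] => [[[[]PPP]]] => [[[[][]PP]]] => [[[[][][]P]]] => [[[[][][][]]]]

P => [P]   [P → [ P ]]
[P] => [[P]]   [P → [ P ]]
[[P]] => [[[P]]]   [P → [ P ]]
[[[P]]] => [[[PP]]]   [P → P P]
[[[PP]]] => [[[PPP]]]   [P → P P]
[[[PPP]]] => [[[PPPP]]]   [P → P P]
[[[PPPP]]] => [[[[]PPP]]]   [P → [ ]]
[[[[]PPP]]] => [[[[][]PP]]]   [P → [ ]]
[[[[][]PP]]] => [[[[][][]P]]]   [P → [ ]]
[[[[][][]P]]] => [[[[][][][]]]]   [P → [ ]]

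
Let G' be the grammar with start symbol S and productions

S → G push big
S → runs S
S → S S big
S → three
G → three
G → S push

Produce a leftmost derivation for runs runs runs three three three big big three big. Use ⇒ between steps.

S ⇒ S S big ⇒ S S big S big ⇒ runs S S big S big ⇒ runs runs S S big S big ⇒ runs runs runs S S big S big ⇒ runs runs runs three S big S big ⇒ runs runs runs three S S big big S big ⇒ runs runs runs three three S big big S big ⇒ runs runs runs three three three big big S big ⇒ runs runs runs three three three big big three big

S ⇒ S S big   [S → S S big]
S S big ⇒ S S big S big   [S → S S big]
S S big S big ⇒ runs S S big S big   [S → runs S]
runs S S big S big ⇒ runs runs S S big S big   [S → runs S]
runs runs S S big S big ⇒ runs runs runs S S big S big   [S → runs S]
runs runs runs S S big S big ⇒ runs runs runs three S big S big   [S → three]
runs runs runs three S big S big ⇒ runs runs runs three S S big big S big   [S → S S big]
runs runs runs three S S big big S big ⇒ runs runs runs three three S big big S big   [S → three]
runs runs runs three three S big big S big ⇒ runs runs runs three three three big big S big   [S → three]
runs runs runs three three three big big S big ⇒ runs runs runs three three three big big three big   [S → three]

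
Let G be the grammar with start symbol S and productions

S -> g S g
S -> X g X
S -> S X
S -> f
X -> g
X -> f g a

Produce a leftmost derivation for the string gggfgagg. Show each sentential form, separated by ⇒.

S ⇒ gSg   [S -> g S g]
gSg ⇒ gSXg   [S -> S X]
gSXg ⇒ gXgXXg   [S -> X g X]
gXgXXg ⇒ gggXXg   [X -> g]
gggXXg ⇒ gggfgaXg   [X -> f g a]
gggfgaXg ⇒ gggfgagg   [X -> g]

S ⇒ gSg ⇒ gSXg ⇒ gXgXXg ⇒ gggXXg ⇒ gggfgaXg ⇒ gggfgagg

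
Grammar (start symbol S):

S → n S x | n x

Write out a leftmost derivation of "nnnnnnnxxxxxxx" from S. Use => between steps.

S => nSx => nnSxx => nnnSxxx => nnnnSxxxx => nnnnnSxxxxx => nnnnnnSxxxxxx => nnnnnnnxxxxxxx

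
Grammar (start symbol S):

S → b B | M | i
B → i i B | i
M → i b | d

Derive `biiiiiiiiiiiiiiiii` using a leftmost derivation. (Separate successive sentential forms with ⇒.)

S ⇒ bB ⇒ biiB ⇒ biiiiB ⇒ biiiiiiB ⇒ biiiiiiiiB ⇒ biiiiiiiiiiB ⇒ biiiiiiiiiiiiB ⇒ biiiiiiiiiiiiiiB ⇒ biiiiiiiiiiiiiiiiB ⇒ biiiiiiiiiiiiiiiii

S ⇒ bB   [S → b B]
bB ⇒ biiB   [B → i i B]
biiB ⇒ biiiiB   [B → i i B]
biiiiB ⇒ biiiiiiB   [B → i i B]
biiiiiiB ⇒ biiiiiiiiB   [B → i i B]
biiiiiiiiB ⇒ biiiiiiiiiiB   [B → i i B]
biiiiiiiiiiB ⇒ biiiiiiiiiiiiB   [B → i i B]
biiiiiiiiiiiiB ⇒ biiiiiiiiiiiiiiB   [B → i i B]
biiiiiiiiiiiiiiB ⇒ biiiiiiiiiiiiiiiiB   [B → i i B]
biiiiiiiiiiiiiiiiB ⇒ biiiiiiiiiiiiiiiii   [B → i]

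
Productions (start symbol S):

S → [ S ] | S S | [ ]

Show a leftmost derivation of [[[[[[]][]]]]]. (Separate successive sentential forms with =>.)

S => [S]   [S → [ S ]]
[S] => [[S]]   [S → [ S ]]
[[S]] => [[[S]]]   [S → [ S ]]
[[[S]]] => [[[[S]]]]   [S → [ S ]]
[[[[S]]]] => [[[[SS]]]]   [S → S S]
[[[[SS]]]] => [[[[[S]S]]]]   [S → [ S ]]
[[[[[S]S]]]] => [[[[[[]]S]]]]   [S → [ ]]
[[[[[[]]S]]]] => [[[[[[]][]]]]]   [S → [ ]]

S=>[S]=>[[S]]=>[[[S]]]=>[[[[S]]]]=>[[[[SS]]]]=>[[[[[S]S]]]]=>[[[[[[]]S]]]]=>[[[[[[]][]]]]]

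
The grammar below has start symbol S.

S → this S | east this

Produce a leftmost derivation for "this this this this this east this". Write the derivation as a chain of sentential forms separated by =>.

S => this S   [S → this S]
this S => this this S   [S → this S]
this this S => this this this S   [S → this S]
this this this S => this this this this S   [S → this S]
this this this this S => this this this this this S   [S → this S]
this this this this this S => this this this this this east this   [S → east this]

S => this S => this this S => this this this S => this this this this S => this this this this this S => this this this this this east this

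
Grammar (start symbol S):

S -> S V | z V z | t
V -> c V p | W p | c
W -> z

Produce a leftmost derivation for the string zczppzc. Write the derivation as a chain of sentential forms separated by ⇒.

S ⇒ SV ⇒ zVzV ⇒ zcVpzV ⇒ zcWppzV ⇒ zczppzV ⇒ zczppzc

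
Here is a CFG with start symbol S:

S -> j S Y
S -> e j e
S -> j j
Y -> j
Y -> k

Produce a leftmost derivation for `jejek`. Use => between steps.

S => jSY => jejeY => jejek

S => jSY   [S -> j S Y]
jSY => jejeY   [S -> e j e]
jejeY => jejek   [Y -> k]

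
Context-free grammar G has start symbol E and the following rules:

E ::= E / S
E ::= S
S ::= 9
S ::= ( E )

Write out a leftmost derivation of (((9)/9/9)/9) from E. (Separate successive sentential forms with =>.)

E => S => (E) => (E/S) => (S/S) => ((E)/S) => ((E/S)/S) => ((E/S/S)/S) => ((S/S/S)/S) => (((E)/S/S)/S) => (((S)/S/S)/S) => (((9)/S/S)/S) => (((9)/9/S)/S) => (((9)/9/9)/S) => (((9)/9/9)/9)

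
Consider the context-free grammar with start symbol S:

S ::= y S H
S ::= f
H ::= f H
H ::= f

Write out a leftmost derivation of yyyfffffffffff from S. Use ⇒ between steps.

S ⇒ ySH ⇒ yySHH ⇒ yyySHHH ⇒ yyyfHHH ⇒ yyyffHHH ⇒ yyyfffHHH ⇒ yyyffffHHH ⇒ yyyfffffHHH ⇒ yyyffffffHHH ⇒ yyyfffffffHHH ⇒ yyyffffffffHHH ⇒ yyyfffffffffHH ⇒ yyyffffffffffH ⇒ yyyfffffffffff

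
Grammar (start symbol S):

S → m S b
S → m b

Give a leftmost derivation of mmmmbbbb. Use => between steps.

S => mSb   [S → m S b]
mSb => mmSbb   [S → m S b]
mmSbb => mmmSbbb   [S → m S b]
mmmSbbb => mmmmbbbb   [S → m b]

S => mSb => mmSbb => mmmSbbb => mmmmbbbb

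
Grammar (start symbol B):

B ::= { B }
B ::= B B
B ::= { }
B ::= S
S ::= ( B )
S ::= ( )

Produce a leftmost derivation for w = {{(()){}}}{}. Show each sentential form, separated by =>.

B => BB => {B}B => {{B}}B => {{BB}}B => {{SB}}B => {{(B)B}}B => {{(S)B}}B => {{(())B}}B => {{(()){}}}B => {{(()){}}}{}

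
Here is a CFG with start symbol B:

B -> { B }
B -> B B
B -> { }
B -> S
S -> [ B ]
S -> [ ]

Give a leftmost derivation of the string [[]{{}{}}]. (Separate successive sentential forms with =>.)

B => S => [B] => [BB] => [SB] => [[]B] => [[]{B}] => [[]{BB}] => [[]{{}B}] => [[]{{}{}}]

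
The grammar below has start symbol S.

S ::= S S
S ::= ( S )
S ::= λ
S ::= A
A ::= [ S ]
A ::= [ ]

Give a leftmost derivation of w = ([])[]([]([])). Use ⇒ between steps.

S⇒SS⇒(S)S⇒(A)S⇒([])S⇒([])SS⇒([])AS⇒([])[]S⇒([])[](S)⇒([])[](SS)⇒([])[](AS)⇒([])[]([]S)⇒([])[]([](S))⇒([])[]([](A))⇒([])[]([]([]))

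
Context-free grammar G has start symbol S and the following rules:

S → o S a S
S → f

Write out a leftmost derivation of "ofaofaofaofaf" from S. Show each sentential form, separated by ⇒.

S⇒oSaS⇒ofaS⇒ofaoSaS⇒ofaofaS⇒ofaofaoSaS⇒ofaofaofaS⇒ofaofaofaoSaS⇒ofaofaofaofaS⇒ofaofaofaofaf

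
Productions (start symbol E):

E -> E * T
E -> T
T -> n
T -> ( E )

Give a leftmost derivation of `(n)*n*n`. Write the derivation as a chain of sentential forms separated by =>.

E=>E*T=>E*T*T=>T*T*T=>(E)*T*T=>(T)*T*T=>(n)*T*T=>(n)*n*T=>(n)*n*n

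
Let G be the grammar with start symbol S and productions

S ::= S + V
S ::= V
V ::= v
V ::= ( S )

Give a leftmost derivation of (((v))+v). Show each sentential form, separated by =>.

S => V   [S ::= V]
V => (S)   [V ::= ( S )]
(S) => (S+V)   [S ::= S + V]
(S+V) => (V+V)   [S ::= V]
(V+V) => ((S)+V)   [V ::= ( S )]
((S)+V) => ((V)+V)   [S ::= V]
((V)+V) => (((S))+V)   [V ::= ( S )]
(((S))+V) => (((V))+V)   [S ::= V]
(((V))+V) => (((v))+V)   [V ::= v]
(((v))+V) => (((v))+v)   [V ::= v]

S => V => (S) => (S+V) => (V+V) => ((S)+V) => ((V)+V) => (((S))+V) => (((V))+V) => (((v))+V) => (((v))+v)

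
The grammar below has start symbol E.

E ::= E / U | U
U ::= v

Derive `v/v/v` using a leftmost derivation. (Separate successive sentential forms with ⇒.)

E ⇒ E/U ⇒ E/U/U ⇒ U/U/U ⇒ v/U/U ⇒ v/v/U ⇒ v/v/v

E ⇒ E/U   [E ::= E / U]
E/U ⇒ E/U/U   [E ::= E / U]
E/U/U ⇒ U/U/U   [E ::= U]
U/U/U ⇒ v/U/U   [U ::= v]
v/U/U ⇒ v/v/U   [U ::= v]
v/v/U ⇒ v/v/v   [U ::= v]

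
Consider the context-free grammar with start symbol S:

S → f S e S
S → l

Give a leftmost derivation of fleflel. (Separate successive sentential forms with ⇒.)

S⇒fSeS⇒fleS⇒flefSeS⇒flefleS⇒fleflel

S ⇒ fSeS   [S → f S e S]
fSeS ⇒ fleS   [S → l]
fleS ⇒ flefSeS   [S → f S e S]
flefSeS ⇒ flefleS   [S → l]
flefleS ⇒ fleflel   [S → l]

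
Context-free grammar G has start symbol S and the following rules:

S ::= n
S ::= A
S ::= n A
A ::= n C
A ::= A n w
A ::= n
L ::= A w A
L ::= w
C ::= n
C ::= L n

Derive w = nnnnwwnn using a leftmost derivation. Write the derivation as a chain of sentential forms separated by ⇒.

S ⇒ A ⇒ nC ⇒ nLn ⇒ nAwAn ⇒ nAnwwAn ⇒ nnCnwwAn ⇒ nnnnwwAn ⇒ nnnnwwnn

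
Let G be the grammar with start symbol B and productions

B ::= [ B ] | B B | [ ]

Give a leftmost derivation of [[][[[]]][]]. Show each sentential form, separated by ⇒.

B ⇒ [B]   [B ::= [ B ]]
[B] ⇒ [BB]   [B ::= B B]
[BB] ⇒ [BBB]   [B ::= B B]
[BBB] ⇒ [[]BB]   [B ::= [ ]]
[[]BB] ⇒ [[][B]B]   [B ::= [ B ]]
[[][B]B] ⇒ [[][[B]]B]   [B ::= [ B ]]
[[][[B]]B] ⇒ [[][[[]]]B]   [B ::= [ ]]
[[][[[]]]B] ⇒ [[][[[]]][]]   [B ::= [ ]]

B ⇒ [B] ⇒ [BB] ⇒ [BBB] ⇒ [[]BB] ⇒ [[][B]B] ⇒ [[][[B]]B] ⇒ [[][[[]]]B] ⇒ [[][[[]]][]]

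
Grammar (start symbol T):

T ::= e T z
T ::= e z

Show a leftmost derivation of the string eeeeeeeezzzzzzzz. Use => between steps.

T => eTz => eeTzz => eeeTzzz => eeeeTzzzz => eeeeeTzzzzz => eeeeeeTzzzzzz => eeeeeeeTzzzzzzz => eeeeeeeezzzzzzzz

T => eTz   [T ::= e T z]
eTz => eeTzz   [T ::= e T z]
eeTzz => eeeTzzz   [T ::= e T z]
eeeTzzz => eeeeTzzzz   [T ::= e T z]
eeeeTzzzz => eeeeeTzzzzz   [T ::= e T z]
eeeeeTzzzzz => eeeeeeTzzzzzz   [T ::= e T z]
eeeeeeTzzzzzz => eeeeeeeTzzzzzzz   [T ::= e T z]
eeeeeeeTzzzzzzz => eeeeeeeezzzzzzzz   [T ::= e z]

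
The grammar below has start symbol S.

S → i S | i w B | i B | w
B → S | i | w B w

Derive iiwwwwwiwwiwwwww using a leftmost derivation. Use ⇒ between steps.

S ⇒ iS   [S → i S]
iS ⇒ iiwB   [S → i w B]
iiwB ⇒ iiwwBw   [B → w B w]
iiwwBw ⇒ iiwwwBww   [B → w B w]
iiwwwBww ⇒ iiwwwwBwww   [B → w B w]
iiwwwwBwww ⇒ iiwwwwwBwwww   [B → w B w]
iiwwwwwBwwww ⇒ iiwwwwwSwwww   [B → S]
iiwwwwwSwwww ⇒ iiwwwwwiwBwwww   [S → i w B]
iiwwwwwiwBwwww ⇒ iiwwwwwiwwBwwwww   [B → w B w]
iiwwwwwiwwBwwwww ⇒ iiwwwwwiwwiwwwww   [B → i]

S ⇒ iS ⇒ iiwB ⇒ iiwwBw ⇒ iiwwwBww ⇒ iiwwwwBwww ⇒ iiwwwwwBwwww ⇒ iiwwwwwSwwww ⇒ iiwwwwwiwBwwww ⇒ iiwwwwwiwwBwwwww ⇒ iiwwwwwiwwiwwwww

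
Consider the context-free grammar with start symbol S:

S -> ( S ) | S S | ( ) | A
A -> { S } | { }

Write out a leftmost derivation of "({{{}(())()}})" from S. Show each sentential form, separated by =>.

S=>(S)=>(A)=>({S})=>({A})=>({{S}})=>({{SS}})=>({{SSS}})=>({{ASS}})=>({{{}SS}})=>({{{}(S)S}})=>({{{}(())S}})=>({{{}(())()}})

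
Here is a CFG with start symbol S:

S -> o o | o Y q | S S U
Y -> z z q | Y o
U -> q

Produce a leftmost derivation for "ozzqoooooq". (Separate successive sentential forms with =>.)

S=>oYq=>oYoq=>oYooq=>oYoooq=>oYooooq=>oYoooooq=>ozzqoooooq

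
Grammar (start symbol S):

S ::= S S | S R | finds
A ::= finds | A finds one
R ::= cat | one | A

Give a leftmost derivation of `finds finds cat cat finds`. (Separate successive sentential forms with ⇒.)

S ⇒ S S ⇒ S R S ⇒ S R R S ⇒ S S R R S ⇒ finds S R R S ⇒ finds finds R R S ⇒ finds finds cat R S ⇒ finds finds cat cat S ⇒ finds finds cat cat finds

S ⇒ S S   [S ::= S S]
S S ⇒ S R S   [S ::= S R]
S R S ⇒ S R R S   [S ::= S R]
S R R S ⇒ S S R R S   [S ::= S S]
S S R R S ⇒ finds S R R S   [S ::= finds]
finds S R R S ⇒ finds finds R R S   [S ::= finds]
finds finds R R S ⇒ finds finds cat R S   [R ::= cat]
finds finds cat R S ⇒ finds finds cat cat S   [R ::= cat]
finds finds cat cat S ⇒ finds finds cat cat finds   [S ::= finds]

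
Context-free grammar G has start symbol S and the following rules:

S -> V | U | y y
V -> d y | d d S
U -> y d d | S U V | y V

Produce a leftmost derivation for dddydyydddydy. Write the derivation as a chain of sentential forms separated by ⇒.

S ⇒ V ⇒ ddS ⇒ ddU ⇒ ddSUV ⇒ ddVUV ⇒ dddyUV ⇒ dddySUVV ⇒ dddyVUVV ⇒ dddydyUVV ⇒ dddydyyddVV ⇒ dddydyydddyV ⇒ dddydyydddydy

S ⇒ V   [S -> V]
V ⇒ ddS   [V -> d d S]
ddS ⇒ ddU   [S -> U]
ddU ⇒ ddSUV   [U -> S U V]
ddSUV ⇒ ddVUV   [S -> V]
ddVUV ⇒ dddyUV   [V -> d y]
dddyUV ⇒ dddySUVV   [U -> S U V]
dddySUVV ⇒ dddyVUVV   [S -> V]
dddyVUVV ⇒ dddydyUVV   [V -> d y]
dddydyUVV ⇒ dddydyyddVV   [U -> y d d]
dddydyyddVV ⇒ dddydyydddyV   [V -> d y]
dddydyydddyV ⇒ dddydyydddydy   [V -> d y]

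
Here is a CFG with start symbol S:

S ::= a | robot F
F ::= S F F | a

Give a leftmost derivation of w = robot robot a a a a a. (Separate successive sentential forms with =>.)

S => robot F   [S ::= robot F]
robot F => robot S F F   [F ::= S F F]
robot S F F => robot robot F F F   [S ::= robot F]
robot robot F F F => robot robot S F F F F   [F ::= S F F]
robot robot S F F F F => robot robot a F F F F   [S ::= a]
robot robot a F F F F => robot robot a a F F F   [F ::= a]
robot robot a a F F F => robot robot a a a F F   [F ::= a]
robot robot a a a F F => robot robot a a a a F   [F ::= a]
robot robot a a a a F => robot robot a a a a a   [F ::= a]

S => robot F => robot S F F => robot robot F F F => robot robot S F F F F => robot robot a F F F F => robot robot a a F F F => robot robot a a a F F => robot robot a a a a F => robot robot a a a a a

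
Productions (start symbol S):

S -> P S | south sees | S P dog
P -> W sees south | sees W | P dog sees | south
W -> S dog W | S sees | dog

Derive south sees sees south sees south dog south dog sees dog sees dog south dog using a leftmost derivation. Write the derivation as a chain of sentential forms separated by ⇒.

S ⇒ S P dog ⇒ S P dog P dog ⇒ south sees P dog P dog ⇒ south sees P dog sees dog P dog ⇒ south sees sees W dog sees dog P dog ⇒ south sees sees S sees dog sees dog P dog ⇒ south sees sees S P dog sees dog sees dog P dog ⇒ south sees sees S P dog P dog sees dog sees dog P dog ⇒ south sees sees south sees P dog P dog sees dog sees dog P dog ⇒ south sees sees south sees south dog P dog sees dog sees dog P dog ⇒ south sees sees south sees south dog south dog sees dog sees dog P dog ⇒ south sees sees south sees south dog south dog sees dog sees dog south dog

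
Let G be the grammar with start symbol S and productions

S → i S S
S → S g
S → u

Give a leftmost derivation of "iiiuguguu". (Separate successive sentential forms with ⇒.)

S ⇒ iSS   [S → i S S]
iSS ⇒ iiSSS   [S → i S S]
iiSSS ⇒ iiSgSS   [S → S g]
iiSgSS ⇒ iiiSSgSS   [S → i S S]
iiiSSgSS ⇒ iiiSgSgSS   [S → S g]
iiiSgSgSS ⇒ iiiugSgSS   [S → u]
iiiugSgSS ⇒ iiiugugSS   [S → u]
iiiugugSS ⇒ iiiuguguS   [S → u]
iiiuguguS ⇒ iiiuguguu   [S → u]

S⇒iSS⇒iiSSS⇒iiSgSS⇒iiiSSgSS⇒iiiSgSgSS⇒iiiugSgSS⇒iiiugugSS⇒iiiuguguS⇒iiiuguguu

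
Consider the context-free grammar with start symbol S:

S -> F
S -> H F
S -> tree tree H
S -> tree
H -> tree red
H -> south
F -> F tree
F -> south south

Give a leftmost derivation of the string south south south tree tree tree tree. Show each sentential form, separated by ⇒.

S ⇒ H F ⇒ south F ⇒ south F tree ⇒ south F tree tree ⇒ south F tree tree tree ⇒ south F tree tree tree tree ⇒ south south south tree tree tree tree

S ⇒ H F   [S -> H F]
H F ⇒ south F   [H -> south]
south F ⇒ south F tree   [F -> F tree]
south F tree ⇒ south F tree tree   [F -> F tree]
south F tree tree ⇒ south F tree tree tree   [F -> F tree]
south F tree tree tree ⇒ south F tree tree tree tree   [F -> F tree]
south F tree tree tree tree ⇒ south south south tree tree tree tree   [F -> south south]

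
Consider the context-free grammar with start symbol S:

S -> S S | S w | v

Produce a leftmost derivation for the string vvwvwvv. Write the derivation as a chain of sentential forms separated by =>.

S => SS => vS => vSS => vSwS => vvwS => vvwSS => vvwSSS => vvwSwSS => vvwvwSS => vvwvwvS => vvwvwvv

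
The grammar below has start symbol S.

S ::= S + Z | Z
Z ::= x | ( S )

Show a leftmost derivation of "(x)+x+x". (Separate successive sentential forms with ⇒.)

S ⇒ S+Z ⇒ S+Z+Z ⇒ Z+Z+Z ⇒ (S)+Z+Z ⇒ (Z)+Z+Z ⇒ (x)+Z+Z ⇒ (x)+x+Z ⇒ (x)+x+x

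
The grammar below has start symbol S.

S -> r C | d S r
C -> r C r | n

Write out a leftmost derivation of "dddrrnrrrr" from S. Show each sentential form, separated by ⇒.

S ⇒ dSr ⇒ ddSrr ⇒ dddSrrr ⇒ dddrCrrr ⇒ dddrrCrrrr ⇒ dddrrnrrrr

S ⇒ dSr   [S -> d S r]
dSr ⇒ ddSrr   [S -> d S r]
ddSrr ⇒ dddSrrr   [S -> d S r]
dddSrrr ⇒ dddrCrrr   [S -> r C]
dddrCrrr ⇒ dddrrCrrrr   [C -> r C r]
dddrrCrrrr ⇒ dddrrnrrrr   [C -> n]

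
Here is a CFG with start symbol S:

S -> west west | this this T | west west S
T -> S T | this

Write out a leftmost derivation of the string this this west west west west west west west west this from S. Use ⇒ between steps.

S ⇒ this this T ⇒ this this S T ⇒ this this west west S T ⇒ this this west west west west S T ⇒ this this west west west west west west S T ⇒ this this west west west west west west west west T ⇒ this this west west west west west west west west this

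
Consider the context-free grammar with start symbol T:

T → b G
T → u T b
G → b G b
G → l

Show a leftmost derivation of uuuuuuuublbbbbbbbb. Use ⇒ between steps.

T⇒uTb⇒uuTbb⇒uuuTbbb⇒uuuuTbbbb⇒uuuuuTbbbbb⇒uuuuuuTbbbbbb⇒uuuuuuuTbbbbbbb⇒uuuuuuuuTbbbbbbbb⇒uuuuuuuubGbbbbbbbb⇒uuuuuuuublbbbbbbbb

T ⇒ uTb   [T → u T b]
uTb ⇒ uuTbb   [T → u T b]
uuTbb ⇒ uuuTbbb   [T → u T b]
uuuTbbb ⇒ uuuuTbbbb   [T → u T b]
uuuuTbbbb ⇒ uuuuuTbbbbb   [T → u T b]
uuuuuTbbbbb ⇒ uuuuuuTbbbbbb   [T → u T b]
uuuuuuTbbbbbb ⇒ uuuuuuuTbbbbbbb   [T → u T b]
uuuuuuuTbbbbbbb ⇒ uuuuuuuuTbbbbbbbb   [T → u T b]
uuuuuuuuTbbbbbbbb ⇒ uuuuuuuubGbbbbbbbb   [T → b G]
uuuuuuuubGbbbbbbbb ⇒ uuuuuuuublbbbbbbbb   [G → l]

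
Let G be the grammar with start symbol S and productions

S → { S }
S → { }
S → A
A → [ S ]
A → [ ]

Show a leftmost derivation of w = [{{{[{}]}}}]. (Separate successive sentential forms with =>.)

S => A => [S] => [{S}] => [{{S}}] => [{{{S}}}] => [{{{A}}}] => [{{{[S]}}}] => [{{{[{}]}}}]

S => A   [S → A]
A => [S]   [A → [ S ]]
[S] => [{S}]   [S → { S }]
[{S}] => [{{S}}]   [S → { S }]
[{{S}}] => [{{{S}}}]   [S → { S }]
[{{{S}}}] => [{{{A}}}]   [S → A]
[{{{A}}}] => [{{{[S]}}}]   [A → [ S ]]
[{{{[S]}}}] => [{{{[{}]}}}]   [S → { }]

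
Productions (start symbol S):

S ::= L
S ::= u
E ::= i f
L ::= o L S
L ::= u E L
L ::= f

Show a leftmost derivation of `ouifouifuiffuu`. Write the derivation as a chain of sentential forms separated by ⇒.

S ⇒ L   [S ::= L]
L ⇒ oLS   [L ::= o L S]
oLS ⇒ ouELS   [L ::= u E L]
ouELS ⇒ ouifLS   [E ::= i f]
ouifLS ⇒ ouifoLSS   [L ::= o L S]
ouifoLSS ⇒ ouifouELSS   [L ::= u E L]
ouifouELSS ⇒ ouifouifLSS   [E ::= i f]
ouifouifLSS ⇒ ouifouifuELSS   [L ::= u E L]
ouifouifuELSS ⇒ ouifouifuifLSS   [E ::= i f]
ouifouifuifLSS ⇒ ouifouifuiffSS   [L ::= f]
ouifouifuiffSS ⇒ ouifouifuiffuS   [S ::= u]
ouifouifuiffuS ⇒ ouifouifuiffuu   [S ::= u]

S ⇒ L ⇒ oLS ⇒ ouELS ⇒ ouifLS ⇒ ouifoLSS ⇒ ouifouELSS ⇒ ouifouifLSS ⇒ ouifouifuELSS ⇒ ouifouifuifLSS ⇒ ouifouifuiffSS ⇒ ouifouifuiffuS ⇒ ouifouifuiffuu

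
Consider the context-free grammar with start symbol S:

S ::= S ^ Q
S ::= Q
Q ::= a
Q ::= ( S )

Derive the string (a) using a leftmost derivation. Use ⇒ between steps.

S⇒Q⇒(S)⇒(Q)⇒(a)

S ⇒ Q   [S ::= Q]
Q ⇒ (S)   [Q ::= ( S )]
(S) ⇒ (Q)   [S ::= Q]
(Q) ⇒ (a)   [Q ::= a]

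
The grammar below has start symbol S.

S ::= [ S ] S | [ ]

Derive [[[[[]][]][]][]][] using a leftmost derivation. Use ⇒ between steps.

S ⇒ [S]S   [S ::= [ S ] S]
[S]S ⇒ [[S]S]S   [S ::= [ S ] S]
[[S]S]S ⇒ [[[S]S]S]S   [S ::= [ S ] S]
[[[S]S]S]S ⇒ [[[[S]S]S]S]S   [S ::= [ S ] S]
[[[[S]S]S]S]S ⇒ [[[[[]]S]S]S]S   [S ::= [ ]]
[[[[[]]S]S]S]S ⇒ [[[[[]][]]S]S]S   [S ::= [ ]]
[[[[[]][]]S]S]S ⇒ [[[[[]][]][]]S]S   [S ::= [ ]]
[[[[[]][]][]]S]S ⇒ [[[[[]][]][]][]]S   [S ::= [ ]]
[[[[[]][]][]][]]S ⇒ [[[[[]][]][]][]][]   [S ::= [ ]]

S⇒[S]S⇒[[S]S]S⇒[[[S]S]S]S⇒[[[[S]S]S]S]S⇒[[[[[]]S]S]S]S⇒[[[[[]][]]S]S]S⇒[[[[[]][]][]]S]S⇒[[[[[]][]][]][]]S⇒[[[[[]][]][]][]][]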